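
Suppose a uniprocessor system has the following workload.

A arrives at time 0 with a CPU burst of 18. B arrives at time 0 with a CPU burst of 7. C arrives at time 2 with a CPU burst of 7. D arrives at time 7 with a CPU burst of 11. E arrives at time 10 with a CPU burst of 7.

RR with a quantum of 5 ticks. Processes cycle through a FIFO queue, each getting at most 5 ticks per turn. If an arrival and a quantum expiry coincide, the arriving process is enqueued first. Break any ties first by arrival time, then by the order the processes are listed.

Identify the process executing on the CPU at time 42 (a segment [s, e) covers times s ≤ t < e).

D

Schedule: | A 0-5 | B 5-10 | C 10-15 | A 15-20 | D 20-25 | E 25-30 | B 30-32 | C 32-34 | A 34-39 | D 39-44 | E 44-46 | A 46-49 | D 49-50 |
Completion: A=49  B=32  C=34  D=50  E=46
Turnaround (C−A): A=49  B=32  C=32  D=43  E=36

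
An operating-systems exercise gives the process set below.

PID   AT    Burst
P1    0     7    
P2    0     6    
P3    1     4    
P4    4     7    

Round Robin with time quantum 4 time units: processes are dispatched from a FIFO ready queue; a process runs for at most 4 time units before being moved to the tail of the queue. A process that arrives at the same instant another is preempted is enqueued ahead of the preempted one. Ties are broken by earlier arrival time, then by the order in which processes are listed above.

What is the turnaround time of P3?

Schedule: | P1 0-4 | P2 4-8 | P3 8-12 | P4 12-16 | P1 16-19 | P2 19-21 | P4 21-24 |
Completion: P1=19  P2=21  P3=12  P4=24
Turnaround(P3) = completion − arrival = 12 − 1 = 11

11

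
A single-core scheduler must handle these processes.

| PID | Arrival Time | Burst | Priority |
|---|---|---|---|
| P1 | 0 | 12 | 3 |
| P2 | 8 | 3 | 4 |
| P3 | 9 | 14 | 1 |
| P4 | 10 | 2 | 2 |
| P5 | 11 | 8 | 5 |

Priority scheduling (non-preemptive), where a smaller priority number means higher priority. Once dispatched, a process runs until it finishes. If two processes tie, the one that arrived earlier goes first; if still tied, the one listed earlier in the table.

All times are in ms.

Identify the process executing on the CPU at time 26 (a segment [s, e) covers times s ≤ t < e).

P4

Timeline: | P1 0-12 | P3 12-26 | P4 26-28 | P2 28-31 | P5 31-39 |
Completion: P1=12  P2=31  P3=26  P4=28  P5=39
Turnaround (C−A): P1=12  P2=23  P3=17  P4=18  P5=28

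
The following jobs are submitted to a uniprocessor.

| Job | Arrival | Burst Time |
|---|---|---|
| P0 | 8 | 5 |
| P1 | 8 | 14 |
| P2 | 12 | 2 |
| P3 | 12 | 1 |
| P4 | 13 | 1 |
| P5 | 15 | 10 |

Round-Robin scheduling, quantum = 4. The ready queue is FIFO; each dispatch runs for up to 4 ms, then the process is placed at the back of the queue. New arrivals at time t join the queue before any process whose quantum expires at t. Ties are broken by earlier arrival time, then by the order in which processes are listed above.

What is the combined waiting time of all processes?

57

Gantt: | idle 0-8 | P0 8-12 | P1 12-16 | P2 16-18 | P3 18-19 | P0 19-20 | P4 20-21 | P5 21-25 | P1 25-29 | P5 29-33 | P1 33-37 | P5 37-39 | P1 39-41 |
Completion: P0=20  P1=41  P2=18  P3=19  P4=21  P5=39
Turnaround (C−A): P0=12  P1=33  P2=6  P3=7  P4=8  P5=24
Waiting = turnaround − burst: P0=7, P1=19, P2=4, P3=6, P4=7, P5=14
Total waiting = 7 + 19 + 4 + 6 + 7 + 14 = 57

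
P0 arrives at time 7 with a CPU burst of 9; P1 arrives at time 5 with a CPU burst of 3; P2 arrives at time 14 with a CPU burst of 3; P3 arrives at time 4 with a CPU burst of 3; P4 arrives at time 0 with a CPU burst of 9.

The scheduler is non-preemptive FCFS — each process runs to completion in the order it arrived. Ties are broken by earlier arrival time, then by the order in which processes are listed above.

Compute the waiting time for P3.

Schedule: | P4 0-9 | P3 9-12 | P1 12-15 | P0 15-24 | P2 24-27 |
Completion: P0=24  P1=15  P2=27  P3=12  P4=9
Waiting(P3) = turnaround − burst = 8 − 3 = 5

5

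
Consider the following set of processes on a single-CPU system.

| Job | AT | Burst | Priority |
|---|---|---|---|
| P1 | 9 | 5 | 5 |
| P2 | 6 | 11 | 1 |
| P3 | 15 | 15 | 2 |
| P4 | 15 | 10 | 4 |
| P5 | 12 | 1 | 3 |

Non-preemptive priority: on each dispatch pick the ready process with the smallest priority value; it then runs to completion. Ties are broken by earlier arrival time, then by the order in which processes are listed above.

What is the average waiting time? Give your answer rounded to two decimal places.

14.80

Gantt: | idle 0-6 | P2 6-17 | P3 17-32 | P5 32-33 | P4 33-43 | P1 43-48 |
Completion: P1=48  P2=17  P3=32  P4=43  P5=33
Turnaround (C−A): P1=39  P2=11  P3=17  P4=28  P5=21
Waiting times: P1=34, P2=0, P3=2, P4=18, P5=20
Average waiting = (34+0+2+18+20) / 5 = 74/5 = 14.80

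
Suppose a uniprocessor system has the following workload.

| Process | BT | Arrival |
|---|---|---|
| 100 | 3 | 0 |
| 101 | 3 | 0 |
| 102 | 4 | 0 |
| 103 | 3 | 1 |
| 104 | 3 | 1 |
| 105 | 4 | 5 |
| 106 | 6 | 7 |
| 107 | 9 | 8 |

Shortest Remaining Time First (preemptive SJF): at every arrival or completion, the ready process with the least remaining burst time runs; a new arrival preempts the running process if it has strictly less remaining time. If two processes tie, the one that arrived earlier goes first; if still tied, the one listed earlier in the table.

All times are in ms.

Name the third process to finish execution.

103

Timeline: | 100 0-3 | 101 3-6 | 103 6-9 | 104 9-12 | 102 12-16 | 105 16-20 | 106 20-26 | 107 26-35 |
Completion: 100=3  101=6  102=16  103=9  104=12  105=20  106=26  107=35
Turnaround (C−A): 100=3  101=6  102=16  103=8  104=11  105=15  106=19  107=27
Finish order: 100 → 101 → 103 → 104 → 102 → 105 → 106 → 107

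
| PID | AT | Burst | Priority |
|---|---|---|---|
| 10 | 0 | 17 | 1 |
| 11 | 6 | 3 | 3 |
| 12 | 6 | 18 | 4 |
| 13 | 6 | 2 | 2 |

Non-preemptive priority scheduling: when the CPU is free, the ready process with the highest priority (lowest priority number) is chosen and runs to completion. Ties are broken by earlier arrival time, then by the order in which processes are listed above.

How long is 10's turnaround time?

17

Gantt: | 10 0-17 | 13 17-19 | 11 19-22 | 12 22-40 |
Completion: 10=17  11=22  12=40  13=19
Turnaround(10) = completion − arrival = 17 − 0 = 17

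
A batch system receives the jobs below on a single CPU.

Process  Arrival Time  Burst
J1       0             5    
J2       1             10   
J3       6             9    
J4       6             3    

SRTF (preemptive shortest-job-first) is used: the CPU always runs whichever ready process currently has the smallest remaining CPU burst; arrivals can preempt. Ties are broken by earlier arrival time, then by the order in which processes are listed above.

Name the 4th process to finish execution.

Timeline: | J1 0-5 | J2 5-6 | J4 6-9 | J2 9-18 | J3 18-27 |
Completion: J1=5  J2=18  J3=27  J4=9
Turnaround (C−A): J1=5  J2=17  J3=21  J4=3
Finish order: J1 → J4 → J2 → J3

J3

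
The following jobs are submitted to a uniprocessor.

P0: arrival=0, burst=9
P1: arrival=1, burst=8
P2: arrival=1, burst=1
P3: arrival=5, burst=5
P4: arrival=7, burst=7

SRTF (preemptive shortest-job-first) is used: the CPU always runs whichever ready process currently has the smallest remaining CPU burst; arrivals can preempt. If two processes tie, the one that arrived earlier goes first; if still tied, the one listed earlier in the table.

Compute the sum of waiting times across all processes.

35

Gantt: | P0 0-1 | P2 1-2 | P0 2-10 | P3 10-15 | P4 15-22 | P1 22-30 |
Completion: P0=10  P1=30  P2=2  P3=15  P4=22
Turnaround (C−A): P0=10  P1=29  P2=1  P3=10  P4=15
Waiting = turnaround − burst: P0=1, P1=21, P2=0, P3=5, P4=8
Total waiting = 1 + 21 + 0 + 5 + 8 = 35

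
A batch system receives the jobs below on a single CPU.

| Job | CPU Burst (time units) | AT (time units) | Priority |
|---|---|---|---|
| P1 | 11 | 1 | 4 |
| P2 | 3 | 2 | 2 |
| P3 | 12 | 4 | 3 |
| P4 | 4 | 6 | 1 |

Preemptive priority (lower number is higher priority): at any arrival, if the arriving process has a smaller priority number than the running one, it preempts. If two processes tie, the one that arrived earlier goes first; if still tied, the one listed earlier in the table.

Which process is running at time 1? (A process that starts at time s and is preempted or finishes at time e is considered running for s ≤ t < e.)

P1

Schedule: | idle 0-1 | P1 1-2 | P2 2-5 | P3 5-6 | P4 6-10 | P3 10-21 | P1 21-31 |
Completion: P1=31  P2=5  P3=21  P4=10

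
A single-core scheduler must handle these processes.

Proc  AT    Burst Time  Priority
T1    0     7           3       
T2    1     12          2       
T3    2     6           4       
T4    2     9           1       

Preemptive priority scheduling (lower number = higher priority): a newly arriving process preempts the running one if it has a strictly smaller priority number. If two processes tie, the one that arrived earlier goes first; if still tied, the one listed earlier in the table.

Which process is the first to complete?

T4

Schedule: | T1 0-1 | T2 1-2 | T4 2-11 | T2 11-22 | T1 22-28 | T3 28-34 |
Completion: T1=28  T2=22  T3=34  T4=11
Finish order: T4 → T2 → T1 → T3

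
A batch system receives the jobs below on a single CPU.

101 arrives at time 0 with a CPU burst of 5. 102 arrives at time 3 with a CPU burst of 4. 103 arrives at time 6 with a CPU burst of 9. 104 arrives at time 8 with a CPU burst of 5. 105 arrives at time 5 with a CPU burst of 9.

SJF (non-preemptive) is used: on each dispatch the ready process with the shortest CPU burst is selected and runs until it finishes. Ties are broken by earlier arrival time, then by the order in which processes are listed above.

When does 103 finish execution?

Schedule: | 101 0-5 | 102 5-9 | 104 9-14 | 105 14-23 | 103 23-32 |
Completion: 101=5  102=9  103=32  104=14  105=23
Turnaround (C−A): 101=5  102=6  103=26  104=6  105=18

32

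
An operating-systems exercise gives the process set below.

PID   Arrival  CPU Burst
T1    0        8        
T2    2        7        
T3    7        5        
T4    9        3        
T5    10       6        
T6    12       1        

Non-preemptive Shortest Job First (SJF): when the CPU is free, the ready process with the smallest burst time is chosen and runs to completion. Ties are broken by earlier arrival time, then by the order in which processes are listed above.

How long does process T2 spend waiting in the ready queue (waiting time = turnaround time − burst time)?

Schedule: | T1 0-8 | T3 8-13 | T6 13-14 | T4 14-17 | T5 17-23 | T2 23-30 |
Completion: T1=8  T2=30  T3=13  T4=17  T5=23  T6=14
Waiting(T2) = turnaround − burst = 28 − 7 = 21

21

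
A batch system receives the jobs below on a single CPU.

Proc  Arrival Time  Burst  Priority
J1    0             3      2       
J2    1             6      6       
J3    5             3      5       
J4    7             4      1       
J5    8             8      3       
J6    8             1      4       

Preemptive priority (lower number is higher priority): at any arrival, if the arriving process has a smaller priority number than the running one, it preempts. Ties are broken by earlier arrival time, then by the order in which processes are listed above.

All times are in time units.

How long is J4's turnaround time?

4

Timeline: | J1 0-3 | J2 3-5 | J3 5-7 | J4 7-11 | J5 11-19 | J6 19-20 | J3 20-21 | J2 21-25 |
Completion: J1=3  J2=25  J3=21  J4=11  J5=19  J6=20
Turnaround (C−A): J1=3  J2=24  J3=16  J4=4  J5=11  J6=12
Turnaround(J4) = completion − arrival = 11 − 7 = 4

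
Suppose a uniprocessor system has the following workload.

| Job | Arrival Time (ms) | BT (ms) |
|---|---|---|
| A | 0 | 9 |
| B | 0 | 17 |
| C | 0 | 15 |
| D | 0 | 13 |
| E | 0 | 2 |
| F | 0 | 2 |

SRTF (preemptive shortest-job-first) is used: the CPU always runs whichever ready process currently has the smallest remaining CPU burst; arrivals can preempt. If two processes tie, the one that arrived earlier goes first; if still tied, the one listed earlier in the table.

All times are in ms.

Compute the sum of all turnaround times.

144

Schedule: | E 0-2 | F 2-4 | A 4-13 | D 13-26 | C 26-41 | B 41-58 |
Completion: A=13  B=58  C=41  D=26  E=2  F=4
Turnaround (C−A): A=13  B=58  C=41  D=26  E=2  F=4
Turnaround = completion − arrival: A=13, B=58, C=41, D=26, E=2, F=4
Total turnaround = 13 + 58 + 41 + 26 + 2 + 4 = 144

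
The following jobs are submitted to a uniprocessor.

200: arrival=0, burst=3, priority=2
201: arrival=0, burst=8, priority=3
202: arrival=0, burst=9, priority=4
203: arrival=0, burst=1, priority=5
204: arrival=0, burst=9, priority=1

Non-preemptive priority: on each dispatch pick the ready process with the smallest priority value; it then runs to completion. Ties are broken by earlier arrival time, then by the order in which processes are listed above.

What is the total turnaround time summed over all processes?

100

Timeline: | 204 0-9 | 200 9-12 | 201 12-20 | 202 20-29 | 203 29-30 |
Completion: 200=12  201=20  202=29  203=30  204=9
Turnaround (C−A): 200=12  201=20  202=29  203=30  204=9
Turnaround = completion − arrival: 200=12, 201=20, 202=29, 203=30, 204=9
Total turnaround = 12 + 20 + 29 + 30 + 9 = 100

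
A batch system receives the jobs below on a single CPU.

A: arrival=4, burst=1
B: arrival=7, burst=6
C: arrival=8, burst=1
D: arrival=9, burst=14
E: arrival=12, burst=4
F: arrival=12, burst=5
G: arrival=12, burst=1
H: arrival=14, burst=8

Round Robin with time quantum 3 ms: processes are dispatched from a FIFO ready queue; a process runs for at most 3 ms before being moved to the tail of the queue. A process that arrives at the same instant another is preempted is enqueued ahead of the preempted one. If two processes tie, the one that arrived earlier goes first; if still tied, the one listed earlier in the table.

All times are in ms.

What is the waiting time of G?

11

Gantt: | idle 0-4 | A 4-5 | idle 5-7 | B 7-10 | C 10-11 | D 11-14 | B 14-17 | E 17-20 | F 20-23 | G 23-24 | H 24-27 | D 27-30 | E 30-31 | F 31-33 | H 33-36 | D 36-39 | H 39-41 | D 41-46 |
Completion: A=5  B=17  C=11  D=46  E=31  F=33  G=24  H=41
Turnaround (C−A): A=1  B=10  C=3  D=37  E=19  F=21  G=12  H=27
Waiting(G) = turnaround − burst = 12 − 1 = 11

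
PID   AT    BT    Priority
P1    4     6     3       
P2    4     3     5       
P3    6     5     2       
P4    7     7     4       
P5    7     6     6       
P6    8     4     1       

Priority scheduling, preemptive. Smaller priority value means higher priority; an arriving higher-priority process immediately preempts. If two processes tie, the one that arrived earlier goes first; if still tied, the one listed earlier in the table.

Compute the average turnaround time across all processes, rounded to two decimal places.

Schedule: | idle 0-4 | P1 4-6 | P3 6-8 | P6 8-12 | P3 12-15 | P1 15-19 | P4 19-26 | P2 26-29 | P5 29-35 |
Completion: P1=19  P2=29  P3=15  P4=26  P5=35  P6=12
Turnaround times: P1=15, P2=25, P3=9, P4=19, P5=28, P6=4
Average turnaround = (15+25+9+19+28+4) / 6 = 100/6 = 16.67

16.67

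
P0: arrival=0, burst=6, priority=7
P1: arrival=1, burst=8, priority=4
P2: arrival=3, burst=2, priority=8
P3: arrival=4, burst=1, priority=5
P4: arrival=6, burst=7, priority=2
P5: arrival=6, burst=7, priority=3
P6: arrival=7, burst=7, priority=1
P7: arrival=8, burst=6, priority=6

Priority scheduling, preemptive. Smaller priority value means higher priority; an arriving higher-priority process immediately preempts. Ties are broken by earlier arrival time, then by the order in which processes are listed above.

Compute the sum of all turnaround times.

210

Timeline: | P0 0-1 | P1 1-6 | P4 6-7 | P6 7-14 | P4 14-20 | P5 20-27 | P1 27-30 | P3 30-31 | P7 31-37 | P0 37-42 | P2 42-44 |
Completion: P0=42  P1=30  P2=44  P3=31  P4=20  P5=27  P6=14  P7=37
Turnaround = completion − arrival: P0=42, P1=29, P2=41, P3=27, P4=14, P5=21, P6=7, P7=29
Total turnaround = 42 + 29 + 41 + 27 + 14 + 21 + 7 + 29 = 210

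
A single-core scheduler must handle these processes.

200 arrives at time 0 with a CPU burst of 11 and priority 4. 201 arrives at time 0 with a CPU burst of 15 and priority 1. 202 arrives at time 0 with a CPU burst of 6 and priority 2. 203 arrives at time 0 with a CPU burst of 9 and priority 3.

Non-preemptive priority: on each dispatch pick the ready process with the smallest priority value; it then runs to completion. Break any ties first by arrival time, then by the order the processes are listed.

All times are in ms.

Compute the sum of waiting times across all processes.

Schedule: | 201 0-15 | 202 15-21 | 203 21-30 | 200 30-41 |
Completion: 200=41  201=15  202=21  203=30
Turnaround (C−A): 200=41  201=15  202=21  203=30
Waiting = turnaround − burst: 200=30, 201=0, 202=15, 203=21
Total waiting = 30 + 0 + 15 + 21 = 66

66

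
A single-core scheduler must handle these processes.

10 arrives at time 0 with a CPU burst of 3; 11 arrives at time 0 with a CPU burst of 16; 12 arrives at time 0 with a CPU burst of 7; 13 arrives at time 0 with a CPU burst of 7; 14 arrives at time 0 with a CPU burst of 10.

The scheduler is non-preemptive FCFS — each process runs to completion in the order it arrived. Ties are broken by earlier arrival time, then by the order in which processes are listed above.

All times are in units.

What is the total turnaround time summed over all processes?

Schedule: | 10 0-3 | 11 3-19 | 12 19-26 | 13 26-33 | 14 33-43 |
Completion: 10=3  11=19  12=26  13=33  14=43
Turnaround = completion − arrival: 10=3, 11=19, 12=26, 13=33, 14=43
Total turnaround = 3 + 19 + 26 + 33 + 43 = 124

124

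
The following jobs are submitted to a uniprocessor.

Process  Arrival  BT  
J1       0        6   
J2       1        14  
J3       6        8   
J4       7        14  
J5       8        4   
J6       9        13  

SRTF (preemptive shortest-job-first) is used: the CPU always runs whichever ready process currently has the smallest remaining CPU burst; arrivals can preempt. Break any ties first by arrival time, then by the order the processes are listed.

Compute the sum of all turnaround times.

Gantt: | J1 0-6 | J3 6-8 | J5 8-12 | J3 12-18 | J6 18-31 | J2 31-45 | J4 45-59 |
Completion: J1=6  J2=45  J3=18  J4=59  J5=12  J6=31
Turnaround (C−A): J1=6  J2=44  J3=12  J4=52  J5=4  J6=22
Turnaround = completion − arrival: J1=6, J2=44, J3=12, J4=52, J5=4, J6=22
Total turnaround = 6 + 44 + 12 + 52 + 4 + 22 = 140

140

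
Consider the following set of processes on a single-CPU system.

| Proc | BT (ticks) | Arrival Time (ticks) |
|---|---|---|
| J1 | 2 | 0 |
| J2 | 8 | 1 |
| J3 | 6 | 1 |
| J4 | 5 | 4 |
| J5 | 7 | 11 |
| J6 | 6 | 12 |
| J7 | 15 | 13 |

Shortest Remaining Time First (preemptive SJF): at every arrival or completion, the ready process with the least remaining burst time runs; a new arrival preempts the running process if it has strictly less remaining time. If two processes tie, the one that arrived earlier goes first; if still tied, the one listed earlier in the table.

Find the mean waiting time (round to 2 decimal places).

8.57

Gantt: | J1 0-2 | J3 2-8 | J4 8-13 | J6 13-19 | J5 19-26 | J2 26-34 | J7 34-49 |
Completion: J1=2  J2=34  J3=8  J4=13  J5=26  J6=19  J7=49
Turnaround (C−A): J1=2  J2=33  J3=7  J4=9  J5=15  J6=7  J7=36
Waiting times: J1=0, J2=25, J3=1, J4=4, J5=8, J6=1, J7=21
Average waiting = (0+25+1+4+8+1+21) / 7 = 60/7 = 8.57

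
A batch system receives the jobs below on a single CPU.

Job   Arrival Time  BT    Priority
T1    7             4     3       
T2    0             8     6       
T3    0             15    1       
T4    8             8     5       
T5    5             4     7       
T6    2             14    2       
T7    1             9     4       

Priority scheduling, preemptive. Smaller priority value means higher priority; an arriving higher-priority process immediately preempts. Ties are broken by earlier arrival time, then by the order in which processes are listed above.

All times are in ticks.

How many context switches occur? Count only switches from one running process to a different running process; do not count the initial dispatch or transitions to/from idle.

Timeline: | T3 0-15 | T6 15-29 | T1 29-33 | T7 33-42 | T4 42-50 | T2 50-58 | T5 58-62 |
Completion: T1=33  T2=58  T3=15  T4=50  T5=62  T6=29  T7=42
Turnaround (C−A): T1=26  T2=58  T3=15  T4=42  T5=57  T6=27  T7=41

6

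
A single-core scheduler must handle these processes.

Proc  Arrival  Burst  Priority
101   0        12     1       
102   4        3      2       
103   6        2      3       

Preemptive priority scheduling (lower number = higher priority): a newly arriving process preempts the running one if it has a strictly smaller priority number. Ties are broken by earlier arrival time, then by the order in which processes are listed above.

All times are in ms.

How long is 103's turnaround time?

Timeline: | 101 0-12 | 102 12-15 | 103 15-17 |
Completion: 101=12  102=15  103=17
Turnaround (C−A): 101=12  102=11  103=11
Turnaround(103) = completion − arrival = 17 − 6 = 11

11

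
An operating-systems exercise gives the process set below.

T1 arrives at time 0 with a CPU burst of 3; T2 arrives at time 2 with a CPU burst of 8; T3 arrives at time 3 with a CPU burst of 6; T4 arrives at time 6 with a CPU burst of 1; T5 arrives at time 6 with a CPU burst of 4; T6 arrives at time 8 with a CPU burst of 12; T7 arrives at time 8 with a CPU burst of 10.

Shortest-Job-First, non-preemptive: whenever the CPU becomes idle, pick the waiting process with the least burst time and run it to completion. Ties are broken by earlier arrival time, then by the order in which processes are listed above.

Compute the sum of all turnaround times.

Schedule: | T1 0-3 | T3 3-9 | T4 9-10 | T5 10-14 | T2 14-22 | T7 22-32 | T6 32-44 |
Completion: T1=3  T2=22  T3=9  T4=10  T5=14  T6=44  T7=32
Turnaround (C−A): T1=3  T2=20  T3=6  T4=4  T5=8  T6=36  T7=24
Turnaround = completion − arrival: T1=3, T2=20, T3=6, T4=4, T5=8, T6=36, T7=24
Total turnaround = 3 + 20 + 6 + 4 + 8 + 36 + 24 = 101

101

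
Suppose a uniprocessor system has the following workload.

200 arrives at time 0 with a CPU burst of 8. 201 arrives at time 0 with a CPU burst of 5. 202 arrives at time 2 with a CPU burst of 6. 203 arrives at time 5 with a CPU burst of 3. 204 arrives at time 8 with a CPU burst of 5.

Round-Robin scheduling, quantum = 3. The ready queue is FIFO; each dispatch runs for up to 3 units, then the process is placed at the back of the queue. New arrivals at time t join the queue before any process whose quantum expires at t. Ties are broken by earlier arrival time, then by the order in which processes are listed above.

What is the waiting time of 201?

Timeline: | 200 0-3 | 201 3-6 | 202 6-9 | 200 9-12 | 203 12-15 | 201 15-17 | 204 17-20 | 202 20-23 | 200 23-25 | 204 25-27 |
Completion: 200=25  201=17  202=23  203=15  204=27
Turnaround (C−A): 200=25  201=17  202=21  203=10  204=19
Waiting(201) = turnaround − burst = 17 − 5 = 12

12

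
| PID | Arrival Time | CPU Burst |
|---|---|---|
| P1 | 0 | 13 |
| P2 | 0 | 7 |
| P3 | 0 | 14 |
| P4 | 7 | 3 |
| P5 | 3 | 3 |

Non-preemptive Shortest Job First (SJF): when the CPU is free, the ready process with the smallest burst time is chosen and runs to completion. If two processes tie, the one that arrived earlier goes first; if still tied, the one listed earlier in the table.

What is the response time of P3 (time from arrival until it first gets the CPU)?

Schedule: | P2 0-7 | P5 7-10 | P4 10-13 | P1 13-26 | P3 26-40 |
Completion: P1=26  P2=7  P3=40  P4=13  P5=10
Turnaround (C−A): P1=26  P2=7  P3=40  P4=6  P5=7
Response(P3) = first start − arrival = 26 − 0 = 26

26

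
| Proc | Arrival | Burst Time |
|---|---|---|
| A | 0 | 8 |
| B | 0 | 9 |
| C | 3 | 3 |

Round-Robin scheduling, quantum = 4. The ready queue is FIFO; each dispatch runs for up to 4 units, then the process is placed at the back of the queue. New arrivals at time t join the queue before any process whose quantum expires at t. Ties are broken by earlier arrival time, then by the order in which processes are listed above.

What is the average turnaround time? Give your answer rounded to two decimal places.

14.33

Timeline: | A 0-4 | B 4-8 | C 8-11 | A 11-15 | B 15-20 |
Completion: A=15  B=20  C=11
Turnaround (C−A): A=15  B=20  C=8
Turnaround times: A=15, B=20, C=8
Average turnaround = (15+20+8) / 3 = 43/3 = 14.33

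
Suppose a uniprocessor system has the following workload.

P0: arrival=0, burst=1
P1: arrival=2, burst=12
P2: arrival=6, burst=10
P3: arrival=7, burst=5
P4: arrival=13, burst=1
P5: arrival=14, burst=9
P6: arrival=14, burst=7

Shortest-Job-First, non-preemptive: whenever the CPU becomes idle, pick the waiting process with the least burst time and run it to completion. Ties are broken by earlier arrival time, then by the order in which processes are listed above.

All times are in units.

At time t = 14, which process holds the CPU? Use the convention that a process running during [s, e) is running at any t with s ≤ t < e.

Gantt: | P0 0-1 | idle 1-2 | P1 2-14 | P4 14-15 | P3 15-20 | P6 20-27 | P5 27-36 | P2 36-46 |
Completion: P0=1  P1=14  P2=46  P3=20  P4=15  P5=36  P6=27
Turnaround (C−A): P0=1  P1=12  P2=40  P3=13  P4=2  P5=22  P6=13

P4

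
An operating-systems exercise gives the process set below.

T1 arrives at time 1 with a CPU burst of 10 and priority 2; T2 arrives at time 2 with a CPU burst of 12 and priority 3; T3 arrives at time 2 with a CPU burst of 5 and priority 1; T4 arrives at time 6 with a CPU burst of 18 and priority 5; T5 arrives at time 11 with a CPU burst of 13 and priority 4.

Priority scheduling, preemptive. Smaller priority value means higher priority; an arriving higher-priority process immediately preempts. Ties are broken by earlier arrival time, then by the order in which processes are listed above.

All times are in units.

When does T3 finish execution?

7

Timeline: | idle 0-1 | T1 1-2 | T3 2-7 | T1 7-16 | T2 16-28 | T5 28-41 | T4 41-59 |
Completion: T1=16  T2=28  T3=7  T4=59  T5=41
Turnaround (C−A): T1=15  T2=26  T3=5  T4=53  T5=30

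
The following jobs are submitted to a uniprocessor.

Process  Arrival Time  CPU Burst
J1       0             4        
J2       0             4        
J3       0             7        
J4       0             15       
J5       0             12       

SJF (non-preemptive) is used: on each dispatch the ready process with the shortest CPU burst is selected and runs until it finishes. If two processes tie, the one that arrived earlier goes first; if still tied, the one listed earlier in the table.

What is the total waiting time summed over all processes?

54

Timeline: | J1 0-4 | J2 4-8 | J3 8-15 | J5 15-27 | J4 27-42 |
Completion: J1=4  J2=8  J3=15  J4=42  J5=27
Waiting = turnaround − burst: J1=0, J2=4, J3=8, J4=27, J5=15
Total waiting = 0 + 4 + 8 + 27 + 15 = 54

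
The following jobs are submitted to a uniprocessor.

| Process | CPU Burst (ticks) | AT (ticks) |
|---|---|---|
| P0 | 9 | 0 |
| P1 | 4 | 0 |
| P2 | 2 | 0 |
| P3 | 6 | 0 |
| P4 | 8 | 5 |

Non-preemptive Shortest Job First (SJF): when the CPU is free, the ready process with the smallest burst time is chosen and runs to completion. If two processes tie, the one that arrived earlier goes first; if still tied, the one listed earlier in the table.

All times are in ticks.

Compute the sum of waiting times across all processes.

35

Gantt: | P2 0-2 | P1 2-6 | P3 6-12 | P4 12-20 | P0 20-29 |
Completion: P0=29  P1=6  P2=2  P3=12  P4=20
Waiting = turnaround − burst: P0=20, P1=2, P2=0, P3=6, P4=7
Total waiting = 20 + 2 + 0 + 6 + 7 = 35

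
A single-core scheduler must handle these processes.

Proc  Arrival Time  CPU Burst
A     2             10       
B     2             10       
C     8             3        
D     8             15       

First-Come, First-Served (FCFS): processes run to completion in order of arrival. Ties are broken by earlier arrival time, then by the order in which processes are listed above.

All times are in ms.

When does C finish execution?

25

Schedule: | idle 0-2 | A 2-12 | B 12-22 | C 22-25 | D 25-40 |
Completion: A=12  B=22  C=25  D=40
Turnaround (C−A): A=10  B=20  C=17  D=32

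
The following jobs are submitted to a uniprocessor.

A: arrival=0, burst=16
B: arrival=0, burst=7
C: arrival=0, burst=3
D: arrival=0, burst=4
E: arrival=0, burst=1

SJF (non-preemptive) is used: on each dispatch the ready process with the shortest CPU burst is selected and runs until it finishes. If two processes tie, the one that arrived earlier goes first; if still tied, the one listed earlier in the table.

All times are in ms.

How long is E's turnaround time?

1

Gantt: | E 0-1 | C 1-4 | D 4-8 | B 8-15 | A 15-31 |
Completion: A=31  B=15  C=4  D=8  E=1
Turnaround (C−A): A=31  B=15  C=4  D=8  E=1
Turnaround(E) = completion − arrival = 1 − 0 = 1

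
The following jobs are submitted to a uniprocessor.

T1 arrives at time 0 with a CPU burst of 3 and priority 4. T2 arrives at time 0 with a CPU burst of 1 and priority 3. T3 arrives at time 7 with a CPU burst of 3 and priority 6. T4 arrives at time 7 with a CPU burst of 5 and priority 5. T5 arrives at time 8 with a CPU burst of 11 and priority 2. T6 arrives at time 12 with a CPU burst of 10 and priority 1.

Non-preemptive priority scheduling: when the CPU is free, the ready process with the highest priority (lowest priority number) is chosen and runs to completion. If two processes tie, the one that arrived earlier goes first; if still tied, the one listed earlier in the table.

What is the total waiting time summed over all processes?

41

Timeline: | T2 0-1 | T1 1-4 | idle 4-7 | T4 7-12 | T6 12-22 | T5 22-33 | T3 33-36 |
Completion: T1=4  T2=1  T3=36  T4=12  T5=33  T6=22
Turnaround (C−A): T1=4  T2=1  T3=29  T4=5  T5=25  T6=10
Waiting = turnaround − burst: T1=1, T2=0, T3=26, T4=0, T5=14, T6=0
Total waiting = 1 + 0 + 26 + 0 + 14 + 0 = 41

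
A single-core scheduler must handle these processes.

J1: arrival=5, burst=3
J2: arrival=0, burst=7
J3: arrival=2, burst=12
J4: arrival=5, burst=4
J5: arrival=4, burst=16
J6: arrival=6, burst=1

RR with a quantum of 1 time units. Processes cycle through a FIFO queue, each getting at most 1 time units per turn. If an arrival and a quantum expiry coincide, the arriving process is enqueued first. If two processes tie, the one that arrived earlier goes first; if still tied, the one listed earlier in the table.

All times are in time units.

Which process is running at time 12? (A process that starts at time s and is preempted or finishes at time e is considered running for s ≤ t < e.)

J2

Timeline: | J2 0-2 | J3 2-3 | J2 3-4 | J3 4-5 | J5 5-6 | J2 6-7 | J1 7-8 | J4 8-9 | J3 9-10 | J6 10-11 | J5 11-12 | J2 12-13 | J1 13-14 | J4 14-15 | J3 15-16 | J5 16-17 | J2 17-18 | J1 18-19 | J4 19-20 | J3 20-21 | J5 21-22 | J2 22-23 | J4 23-24 | J3 24-25 | J5 25-26 | J3 26-27 | J5 27-28 | J3 28-29 | J5 29-30 | J3 30-31 | J5 31-32 | J3 32-33 | J5 33-34 | J3 34-35 | J5 35-36 | J3 36-37 | J5 37-43 |
Completion: J1=19  J2=23  J3=37  J4=24  J5=43  J6=11
Turnaround (C−A): J1=14  J2=23  J3=35  J4=19  J5=39  J6=5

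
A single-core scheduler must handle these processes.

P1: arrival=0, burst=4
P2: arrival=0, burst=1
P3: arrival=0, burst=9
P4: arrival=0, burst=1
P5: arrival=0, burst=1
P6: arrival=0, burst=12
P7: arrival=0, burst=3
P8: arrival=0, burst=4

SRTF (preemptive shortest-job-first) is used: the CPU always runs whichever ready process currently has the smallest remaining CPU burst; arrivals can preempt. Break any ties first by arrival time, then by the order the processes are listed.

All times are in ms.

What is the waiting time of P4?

1

Timeline: | P2 0-1 | P4 1-2 | P5 2-3 | P7 3-6 | P1 6-10 | P8 10-14 | P3 14-23 | P6 23-35 |
Completion: P1=10  P2=1  P3=23  P4=2  P5=3  P6=35  P7=6  P8=14
Turnaround (C−A): P1=10  P2=1  P3=23  P4=2  P5=3  P6=35  P7=6  P8=14
Waiting(P4) = turnaround − burst = 2 − 1 = 1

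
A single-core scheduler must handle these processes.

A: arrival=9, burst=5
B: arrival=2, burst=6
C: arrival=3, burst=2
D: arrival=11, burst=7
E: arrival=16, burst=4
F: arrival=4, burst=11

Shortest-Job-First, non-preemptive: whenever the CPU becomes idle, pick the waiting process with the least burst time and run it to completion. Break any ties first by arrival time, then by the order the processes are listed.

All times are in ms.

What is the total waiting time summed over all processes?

38

Timeline: | idle 0-2 | B 2-8 | C 8-10 | A 10-15 | D 15-22 | E 22-26 | F 26-37 |
Completion: A=15  B=8  C=10  D=22  E=26  F=37
Waiting = turnaround − burst: A=1, B=0, C=5, D=4, E=6, F=22
Total waiting = 1 + 0 + 5 + 4 + 6 + 22 = 38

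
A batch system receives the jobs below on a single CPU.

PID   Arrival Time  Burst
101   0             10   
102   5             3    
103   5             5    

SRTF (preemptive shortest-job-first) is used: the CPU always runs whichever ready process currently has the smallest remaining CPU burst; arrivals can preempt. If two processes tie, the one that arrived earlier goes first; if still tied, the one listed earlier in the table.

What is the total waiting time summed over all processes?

Timeline: | 101 0-5 | 102 5-8 | 101 8-13 | 103 13-18 |
Completion: 101=13  102=8  103=18
Waiting = turnaround − burst: 101=3, 102=0, 103=8
Total waiting = 3 + 0 + 8 = 11

11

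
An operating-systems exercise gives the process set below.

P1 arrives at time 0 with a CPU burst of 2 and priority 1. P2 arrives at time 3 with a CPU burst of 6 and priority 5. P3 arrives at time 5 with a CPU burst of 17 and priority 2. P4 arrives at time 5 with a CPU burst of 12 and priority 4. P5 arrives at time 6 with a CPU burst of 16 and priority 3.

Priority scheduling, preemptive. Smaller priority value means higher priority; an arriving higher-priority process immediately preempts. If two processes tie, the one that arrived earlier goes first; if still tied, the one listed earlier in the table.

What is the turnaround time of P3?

Gantt: | P1 0-2 | idle 2-3 | P2 3-5 | P3 5-22 | P5 22-38 | P4 38-50 | P2 50-54 |
Completion: P1=2  P2=54  P3=22  P4=50  P5=38
Turnaround (C−A): P1=2  P2=51  P3=17  P4=45  P5=32
Turnaround(P3) = completion − arrival = 22 − 5 = 17

17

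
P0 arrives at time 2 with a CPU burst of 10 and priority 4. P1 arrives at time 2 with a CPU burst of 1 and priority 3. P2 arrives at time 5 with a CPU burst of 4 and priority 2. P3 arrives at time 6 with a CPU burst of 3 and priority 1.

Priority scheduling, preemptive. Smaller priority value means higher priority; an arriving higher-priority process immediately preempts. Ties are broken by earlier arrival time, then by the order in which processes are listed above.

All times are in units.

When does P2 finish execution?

Gantt: | idle 0-2 | P1 2-3 | P0 3-5 | P2 5-6 | P3 6-9 | P2 9-12 | P0 12-20 |
Completion: P0=20  P1=3  P2=12  P3=9

12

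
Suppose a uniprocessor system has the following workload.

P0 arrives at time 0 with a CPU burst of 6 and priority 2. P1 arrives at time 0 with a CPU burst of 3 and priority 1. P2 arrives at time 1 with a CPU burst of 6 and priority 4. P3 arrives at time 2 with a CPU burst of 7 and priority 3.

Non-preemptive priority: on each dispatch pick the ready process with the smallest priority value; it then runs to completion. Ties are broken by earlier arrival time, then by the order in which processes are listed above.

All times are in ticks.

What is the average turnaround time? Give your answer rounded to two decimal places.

11.75

Timeline: | P1 0-3 | P0 3-9 | P3 9-16 | P2 16-22 |
Completion: P0=9  P1=3  P2=22  P3=16
Turnaround times: P0=9, P1=3, P2=21, P3=14
Average turnaround = (9+3+21+14) / 4 = 47/4 = 11.75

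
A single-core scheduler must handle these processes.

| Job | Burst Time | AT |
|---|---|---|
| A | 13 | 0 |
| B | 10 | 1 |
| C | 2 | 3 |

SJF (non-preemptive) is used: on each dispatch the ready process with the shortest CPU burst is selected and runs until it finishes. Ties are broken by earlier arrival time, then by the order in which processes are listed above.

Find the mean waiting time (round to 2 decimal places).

Gantt: | A 0-13 | C 13-15 | B 15-25 |
Completion: A=13  B=25  C=15
Waiting times: A=0, B=14, C=10
Average waiting = (0+14+10) / 3 = 24/3 = 8.00

8.00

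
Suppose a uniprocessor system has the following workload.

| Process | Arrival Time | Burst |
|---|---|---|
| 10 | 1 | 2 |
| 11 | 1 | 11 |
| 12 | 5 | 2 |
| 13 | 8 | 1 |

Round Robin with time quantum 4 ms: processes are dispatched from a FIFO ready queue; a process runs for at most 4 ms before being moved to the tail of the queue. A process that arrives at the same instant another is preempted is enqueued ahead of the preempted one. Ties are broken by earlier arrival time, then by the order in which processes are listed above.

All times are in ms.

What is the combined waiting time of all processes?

Schedule: | idle 0-1 | 10 1-3 | 11 3-7 | 12 7-9 | 11 9-13 | 13 13-14 | 11 14-17 |
Completion: 10=3  11=17  12=9  13=14
Waiting = turnaround − burst: 10=0, 11=5, 12=2, 13=5
Total waiting = 0 + 5 + 2 + 5 = 12

12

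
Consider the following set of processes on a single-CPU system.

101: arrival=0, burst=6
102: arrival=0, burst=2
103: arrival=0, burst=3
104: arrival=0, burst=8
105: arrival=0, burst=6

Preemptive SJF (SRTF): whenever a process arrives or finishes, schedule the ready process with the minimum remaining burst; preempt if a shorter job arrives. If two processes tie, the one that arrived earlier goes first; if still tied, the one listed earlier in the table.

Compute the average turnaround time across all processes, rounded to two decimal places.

12.00

Gantt: | 102 0-2 | 103 2-5 | 101 5-11 | 105 11-17 | 104 17-25 |
Completion: 101=11  102=2  103=5  104=25  105=17
Turnaround times: 101=11, 102=2, 103=5, 104=25, 105=17
Average turnaround = (11+2+5+25+17) / 5 = 60/5 = 12.00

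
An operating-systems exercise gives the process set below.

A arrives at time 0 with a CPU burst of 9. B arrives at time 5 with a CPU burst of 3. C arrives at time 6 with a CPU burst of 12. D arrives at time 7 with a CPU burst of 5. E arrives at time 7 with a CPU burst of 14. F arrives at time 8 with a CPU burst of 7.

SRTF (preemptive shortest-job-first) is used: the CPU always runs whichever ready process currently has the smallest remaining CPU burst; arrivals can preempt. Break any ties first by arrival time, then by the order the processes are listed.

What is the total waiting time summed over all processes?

Schedule: | A 0-5 | B 5-8 | A 8-12 | D 12-17 | F 17-24 | C 24-36 | E 36-50 |
Completion: A=12  B=8  C=36  D=17  E=50  F=24
Turnaround (C−A): A=12  B=3  C=30  D=10  E=43  F=16
Waiting = turnaround − burst: A=3, B=0, C=18, D=5, E=29, F=9
Total waiting = 3 + 0 + 18 + 5 + 29 + 9 = 64

64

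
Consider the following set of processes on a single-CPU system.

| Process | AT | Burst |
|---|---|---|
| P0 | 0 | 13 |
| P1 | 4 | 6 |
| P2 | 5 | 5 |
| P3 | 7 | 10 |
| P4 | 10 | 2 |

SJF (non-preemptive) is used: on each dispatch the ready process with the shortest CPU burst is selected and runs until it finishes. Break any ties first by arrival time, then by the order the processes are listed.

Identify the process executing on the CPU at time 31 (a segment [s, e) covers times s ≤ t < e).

P3

Schedule: | P0 0-13 | P4 13-15 | P2 15-20 | P1 20-26 | P3 26-36 |
Completion: P0=13  P1=26  P2=20  P3=36  P4=15
Turnaround (C−A): P0=13  P1=22  P2=15  P3=29  P4=5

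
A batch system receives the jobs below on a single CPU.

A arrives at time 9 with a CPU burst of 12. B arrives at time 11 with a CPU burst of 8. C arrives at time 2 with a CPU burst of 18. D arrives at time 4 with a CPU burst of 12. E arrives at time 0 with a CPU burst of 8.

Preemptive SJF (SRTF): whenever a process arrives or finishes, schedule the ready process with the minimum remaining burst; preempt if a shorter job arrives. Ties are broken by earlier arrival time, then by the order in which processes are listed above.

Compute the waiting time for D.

Gantt: | E 0-8 | D 8-11 | B 11-19 | D 19-28 | A 28-40 | C 40-58 |
Completion: A=40  B=19  C=58  D=28  E=8
Turnaround (C−A): A=31  B=8  C=56  D=24  E=8
Waiting(D) = turnaround − burst = 24 − 12 = 12

12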